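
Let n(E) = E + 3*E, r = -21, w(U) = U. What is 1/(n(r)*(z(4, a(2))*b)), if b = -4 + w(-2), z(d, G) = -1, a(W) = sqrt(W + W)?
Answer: -1/504 ≈ -0.0019841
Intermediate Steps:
a(W) = sqrt(2)*sqrt(W) (a(W) = sqrt(2*W) = sqrt(2)*sqrt(W))
b = -6 (b = -4 - 2 = -6)
n(E) = 4*E
1/(n(r)*(z(4, a(2))*b)) = 1/((4*(-21))*(-1*(-6))) = 1/(-84*6) = 1/(-504) = -1/504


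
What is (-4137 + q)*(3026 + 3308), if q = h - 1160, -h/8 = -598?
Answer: -3249342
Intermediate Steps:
h = 4784 (h = -8*(-598) = 4784)
q = 3624 (q = 4784 - 1160 = 3624)
(-4137 + q)*(3026 + 3308) = (-4137 + 3624)*(3026 + 3308) = -513*6334 = -3249342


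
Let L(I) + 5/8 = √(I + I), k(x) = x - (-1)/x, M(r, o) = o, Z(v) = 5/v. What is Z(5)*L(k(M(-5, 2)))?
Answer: -5/8 + √5 ≈ 1.6111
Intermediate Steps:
k(x) = x + 1/x
L(I) = -5/8 + √2*√I (L(I) = -5/8 + √(I + I) = -5/8 + √(2*I) = -5/8 + √2*√I)
Z(5)*L(k(M(-5, 2))) = (5/5)*(-5/8 + √2*√(2 + 1/2)) = (5*(⅕))*(-5/8 + √2*√(2 + ½)) = 1*(-5/8 + √2*√(5/2)) = 1*(-5/8 + √2*(√10/2)) = 1*(-5/8 + √5) = -5/8 + √5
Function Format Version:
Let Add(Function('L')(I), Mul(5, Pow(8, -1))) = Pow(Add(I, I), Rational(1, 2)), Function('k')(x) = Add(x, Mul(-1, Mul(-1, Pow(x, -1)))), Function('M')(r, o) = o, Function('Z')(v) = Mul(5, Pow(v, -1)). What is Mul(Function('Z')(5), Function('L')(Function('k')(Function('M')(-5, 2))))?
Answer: Add(Rational(-5, 8), Pow(5, Rational(1, 2))) ≈ 1.6111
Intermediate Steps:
Function('k')(x) = Add(x, Pow(x, -1))
Function('L')(I) = Add(Rational(-5, 8), Mul(Pow(2, Rational(1, 2)), Pow(I, Rational(1, 2)))) (Function('L')(I) = Add(Rational(-5, 8), Pow(Add(I, I), Rational(1, 2))) = Add(Rational(-5, 8), Pow(Mul(2, I), Rational(1, 2))) = Add(Rational(-5, 8), Mul(Pow(2, Rational(1, 2)), Pow(I, Rational(1, 2)))))
Mul(Function('Z')(5), Function('L')(Function('k')(Function('M')(-5, 2)))) = Mul(Mul(5, Pow(5, -1)), Add(Rational(-5, 8), Mul(Pow(2, Rational(1, 2)), Pow(Add(2, Pow(2, -1)), Rational(1, 2))))) = Mul(Mul(5, Rational(1, 5)), Add(Rational(-5, 8), Mul(Pow(2, Rational(1, 2)), Pow(Add(2, Rational(1, 2)), Rational(1, 2))))) = Mul(1, Add(Rational(-5, 8), Mul(Pow(2, Rational(1, 2)), Pow(Rational(5, 2), Rational(1, 2))))) = Mul(1, Add(Rational(-5, 8), Mul(Pow(2, Rational(1, 2)), Mul(Rational(1, 2), Pow(10, Rational(1, 2)))))) = Mul(1, Add(Rational(-5, 8), Pow(5, Rational(1, 2)))) = Add(Rational(-5, 8), Pow(5, Rational(1, 2)))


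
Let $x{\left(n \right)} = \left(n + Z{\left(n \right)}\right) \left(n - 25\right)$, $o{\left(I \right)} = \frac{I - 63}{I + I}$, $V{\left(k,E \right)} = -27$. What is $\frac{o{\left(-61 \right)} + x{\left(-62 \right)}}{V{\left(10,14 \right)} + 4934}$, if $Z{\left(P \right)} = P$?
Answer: $\frac{658130}{299327} \approx 2.1987$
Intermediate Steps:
$o{\left(I \right)} = \frac{-63 + I}{2 I}$
$x{\left(n \right)} = 2 n \left(-25 + n\right)$ ($x{\left(n \right)} = \left(n + n\right) \left(n - 25\right) = 2 n \left(-25 + n\right)$)
$\frac{o{\left(-61 \right)} + x{\left(-62 \right)}}{V{\left(10,14 \right)} + 4934} = \frac{\frac{-63 - 61}{2 \left(-61\right)} + 2 \left(-62\right) \left(-25 - 62\right)}{-27 + 4934} = \frac{\frac{1}{2} \left(- \frac{1}{61}\right) \left(-124\right) + 2 \left(-62\right) \left(-87\right)}{4907} = \left(\frac{62}{61} + 10788\right) \frac{1}{4907} = \frac{658130}{61} \cdot \frac{1}{4907} = \frac{658130}{299327}$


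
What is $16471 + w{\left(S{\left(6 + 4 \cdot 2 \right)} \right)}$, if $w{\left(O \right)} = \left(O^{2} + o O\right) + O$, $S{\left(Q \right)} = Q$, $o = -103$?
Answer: $15239$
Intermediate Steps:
$w{\left(O \right)} = O^{2} - 102 O$ ($w{\left(O \right)} = \left(O^{2} - 103 O\right) + O = O^{2} - 102 O$)
$16471 + w{\left(S{\left(6 + 4 \cdot 2 \right)} \right)} = 16471 + \left(6 + 4 \cdot 2\right) \left(-102 + \left(6 + 4 \cdot 2\right)\right) = 16471 + \left(6 + 8\right) \left(-102 + \left(6 + 8\right)\right) = 16471 + 14 \left(-102 + 14\right) = 16471 + 14 \left(-88\right) = 16471 - 1232 = 15239$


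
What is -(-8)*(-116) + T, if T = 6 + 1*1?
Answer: -921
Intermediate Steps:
T = 7 (T = 6 + 1 = 7)
-(-8)*(-116) + T = -(-8)*(-116) + 7 = -8*116 + 7 = -928 + 7 = -921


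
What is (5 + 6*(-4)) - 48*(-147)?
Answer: 7037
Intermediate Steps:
(5 + 6*(-4)) - 48*(-147) = (5 - 24) + 7056 = -19 + 7056 = 7037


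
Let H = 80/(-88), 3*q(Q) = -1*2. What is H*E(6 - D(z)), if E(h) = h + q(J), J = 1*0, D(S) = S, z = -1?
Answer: -190/33 ≈ -5.7576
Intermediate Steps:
J = 0
q(Q) = -2/3 (q(Q) = (-1*2)/3 = (1/3)*(-2) = -2/3)
E(h) = -2/3 + h (E(h) = h - 2/3 = -2/3 + h)
H = -10/11 (H = 80*(-1/88) = -10/11 ≈ -0.90909)
H*E(6 - D(z)) = -10*(-2/3 + (6 - 1*(-1)))/11 = -10*(-2/3 + (6 + 1))/11 = -10*(-2/3 + 7)/11 = -10/11*19/3 = -190/33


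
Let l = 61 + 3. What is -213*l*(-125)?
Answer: 1704000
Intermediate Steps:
l = 64
-213*l*(-125) = -213*64*(-125) = -13632*(-125) = 1704000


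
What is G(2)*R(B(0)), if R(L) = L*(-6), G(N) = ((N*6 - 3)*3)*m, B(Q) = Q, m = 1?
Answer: 0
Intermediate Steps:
G(N) = -9 + 18*N (G(N) = ((N*6 - 3)*3)*1 = ((6*N - 3)*3)*1 = ((-3 + 6*N)*3)*1 = (-9 + 18*N)*1 = -9 + 18*N)
R(L) = -6*L
G(2)*R(B(0)) = (-9 + 18*2)*(-6*0) = (-9 + 36)*0 = 27*0 = 0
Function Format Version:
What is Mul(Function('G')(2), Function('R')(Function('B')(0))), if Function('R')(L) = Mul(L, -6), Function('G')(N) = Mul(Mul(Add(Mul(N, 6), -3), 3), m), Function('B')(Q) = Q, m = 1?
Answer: 0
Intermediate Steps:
Function('G')(N) = Add(-9, Mul(18, N)) (Function('G')(N) = Mul(Mul(Add(Mul(N, 6), -3), 3), 1) = Mul(Mul(Add(Mul(6, N), -3), 3), 1) = Mul(Mul(Add(-3, Mul(6, N)), 3), 1) = Mul(Add(-9, Mul(18, N)), 1) = Add(-9, Mul(18, N)))
Function('R')(L) = Mul(-6, L)
Mul(Function('G')(2), Function('R')(Function('B')(0))) = Mul(Add(-9, Mul(18, 2)), Mul(-6, 0)) = Mul(Add(-9, 36), 0) = Mul(27, 0) = 0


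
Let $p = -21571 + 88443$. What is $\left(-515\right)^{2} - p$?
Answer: $198353$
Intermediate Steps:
$p = 66872$
$\left(-515\right)^{2} - p = \left(-515\right)^{2} - 66872 = 265225 - 66872 = 198353$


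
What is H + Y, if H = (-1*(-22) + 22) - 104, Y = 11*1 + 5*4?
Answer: -29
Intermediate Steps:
Y = 31 (Y = 11 + 20 = 31)
H = -60 (H = (22 + 22) - 104 = 44 - 104 = -60)
H + Y = -60 + 31 = -29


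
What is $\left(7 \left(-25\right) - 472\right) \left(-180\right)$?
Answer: $116460$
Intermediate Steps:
$\left(7 \left(-25\right) - 472\right) \left(-180\right) = \left(-175 - 472\right) \left(-180\right) = \left(-647\right) \left(-180\right) = 116460$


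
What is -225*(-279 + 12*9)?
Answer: 38475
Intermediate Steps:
-225*(-279 + 12*9) = -225*(-279 + 108) = -225*(-171) = 38475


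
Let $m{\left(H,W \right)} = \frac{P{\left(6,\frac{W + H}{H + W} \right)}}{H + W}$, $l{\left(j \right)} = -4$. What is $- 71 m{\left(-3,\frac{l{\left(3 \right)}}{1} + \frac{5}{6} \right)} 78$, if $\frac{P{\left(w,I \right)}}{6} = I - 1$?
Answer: $0$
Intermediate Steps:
$P{\left(w,I \right)} = -6 + 6 I$ ($P{\left(w,I \right)} = 6 \left(I - 1\right) = 6 \left(-1 + I\right) = -6 + 6 I$)
$m{\left(H,W \right)} = 0$ ($m{\left(H,W \right)} = \frac{-6 + 6 \frac{W + H}{H + W}}{H + W} = \frac{-6 + 6 \frac{H + W}{H + W}}{H + W} = \frac{-6 + 6 \cdot 1}{H + W} = \frac{-6 + 6}{H + W} = \frac{0}{H + W} = 0$)
$- 71 m{\left(-3,\frac{l{\left(3 \right)}}{1} + \frac{5}{6} \right)} 78 = \left(-71\right) 0 \cdot 78 = 0 \cdot 78 = 0$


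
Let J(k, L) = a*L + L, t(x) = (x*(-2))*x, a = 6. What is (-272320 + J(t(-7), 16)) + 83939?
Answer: -188269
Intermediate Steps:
t(x) = -2*x² (t(x) = (-2*x)*x = -2*x²)
J(k, L) = 7*L (J(k, L) = 6*L + L = 7*L)
(-272320 + J(t(-7), 16)) + 83939 = (-272320 + 7*16) + 83939 = (-272320 + 112) + 83939 = -272208 + 83939 = -188269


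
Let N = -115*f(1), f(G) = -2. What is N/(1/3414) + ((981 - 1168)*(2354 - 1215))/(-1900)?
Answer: 1492130993/1900 ≈ 7.8533e+5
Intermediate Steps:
N = 230 (N = -115*(-2) = 230)
N/(1/3414) + ((981 - 1168)*(2354 - 1215))/(-1900) = 230/(1/3414) + ((981 - 1168)*(2354 - 1215))/(-1900) = 230/(1/3414) - 187*1139*(-1/1900) = 230*3414 - 212993*(-1/1900) = 785220 + 212993/1900 = 1492130993/1900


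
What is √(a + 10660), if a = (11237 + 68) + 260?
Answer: 5*√889 ≈ 149.08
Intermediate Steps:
a = 11565 (a = 11305 + 260 = 11565)
√(a + 10660) = √(11565 + 10660) = √22225 = 5*√889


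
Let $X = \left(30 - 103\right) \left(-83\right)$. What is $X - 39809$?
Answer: $-33750$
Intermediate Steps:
$X = 6059$ ($X = \left(-73\right) \left(-83\right) = 6059$)
$X - 39809 = 6059 - 39809 = -33750$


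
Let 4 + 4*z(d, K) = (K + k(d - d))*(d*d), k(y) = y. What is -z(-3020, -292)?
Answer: 665789201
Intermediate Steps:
z(d, K) = -1 + K*d**2/4 (z(d, K) = -1 + ((K + (d - d))*(d*d))/4 = -1 + ((K + 0)*d**2)/4 = -1 + (K*d**2)/4 = -1 + K*d**2/4)
-z(-3020, -292) = -(-1 + (1/4)*(-292)*(-3020)**2) = -(-1 + (1/4)*(-292)*9120400) = -(-1 - 665789200) = -1*(-665789201) = 665789201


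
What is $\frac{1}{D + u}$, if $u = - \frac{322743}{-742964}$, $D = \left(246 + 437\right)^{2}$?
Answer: $\frac{742964}{346584856139} \approx 2.1437 \cdot 10^{-6}$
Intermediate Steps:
$D = 466489$ ($D = 683^{2} = 466489$)
$u = \frac{322743}{742964}$ ($u = \left(-322743\right) \left(- \frac{1}{742964}\right) = \frac{322743}{742964} \approx 0.4344$)
$\frac{1}{D + u} = \frac{1}{466489 + \frac{322743}{742964}} = \frac{1}{\frac{346584856139}{742964}} = \frac{742964}{346584856139}$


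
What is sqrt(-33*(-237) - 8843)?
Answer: I*sqrt(1022) ≈ 31.969*I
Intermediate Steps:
sqrt(-33*(-237) - 8843) = sqrt(7821 - 8843) = sqrt(-1022) = I*sqrt(1022)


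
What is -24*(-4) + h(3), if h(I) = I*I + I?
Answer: 108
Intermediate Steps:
h(I) = I + I² (h(I) = I² + I = I + I²)
-24*(-4) + h(3) = -24*(-4) + 3*(1 + 3) = 96 + 3*4 = 96 + 12 = 108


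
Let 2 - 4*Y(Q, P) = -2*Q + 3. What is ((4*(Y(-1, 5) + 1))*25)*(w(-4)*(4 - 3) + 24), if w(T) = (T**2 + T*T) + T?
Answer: 1300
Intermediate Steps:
Y(Q, P) = -1/4 + Q/2 (Y(Q, P) = 1/2 - (-2*Q + 3)/4 = 1/2 - (3 - 2*Q)/4 = 1/2 + (-3/4 + Q/2) = -1/4 + Q/2)
w(T) = T + 2*T**2 (w(T) = (T**2 + T**2) + T = 2*T**2 + T = T + 2*T**2)
((4*(Y(-1, 5) + 1))*25)*(w(-4)*(4 - 3) + 24) = ((4*((-1/4 + (1/2)*(-1)) + 1))*25)*((-4*(1 + 2*(-4)))*(4 - 3) + 24) = ((4*((-1/4 - 1/2) + 1))*25)*(-4*(1 - 8)*1 + 24) = ((4*(-3/4 + 1))*25)*(-4*(-7)*1 + 24) = ((4*(1/4))*25)*(28*1 + 24) = (1*25)*(28 + 24) = 25*52 = 1300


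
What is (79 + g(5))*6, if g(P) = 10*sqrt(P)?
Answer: 474 + 60*sqrt(5) ≈ 608.16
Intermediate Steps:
(79 + g(5))*6 = (79 + 10*sqrt(5))*6 = 474 + 60*sqrt(5)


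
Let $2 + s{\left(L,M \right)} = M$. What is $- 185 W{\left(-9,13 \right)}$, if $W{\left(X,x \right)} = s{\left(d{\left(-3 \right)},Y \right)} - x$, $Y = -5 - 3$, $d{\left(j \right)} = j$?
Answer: $4255$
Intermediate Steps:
$Y = -8$ ($Y = -5 - 3 = -8$)
$s{\left(L,M \right)} = -2 + M$
$W{\left(X,x \right)} = -10 - x$ ($W{\left(X,x \right)} = \left(-2 - 8\right) - x = -10 - x$)
$- 185 W{\left(-9,13 \right)} = - 185 \left(-10 - 13\right) = \left(-185\right) \left(-23\right) = 4255$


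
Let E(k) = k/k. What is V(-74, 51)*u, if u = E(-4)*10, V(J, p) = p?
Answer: 510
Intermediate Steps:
E(k) = 1
u = 10 (u = 1*10 = 10)
V(-74, 51)*u = 51*10 = 510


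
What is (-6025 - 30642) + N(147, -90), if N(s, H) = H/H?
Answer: -36666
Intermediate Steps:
N(s, H) = 1
(-6025 - 30642) + N(147, -90) = (-6025 - 30642) + 1 = -36667 + 1 = -36666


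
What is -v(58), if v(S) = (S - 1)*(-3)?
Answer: 171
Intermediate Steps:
v(S) = 3 - 3*S (v(S) = (-1 + S)*(-3) = 3 - 3*S)
-v(58) = -(3 - 3*58) = -(3 - 174) = -1*(-171) = 171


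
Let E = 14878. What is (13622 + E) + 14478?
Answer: 42978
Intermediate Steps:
(13622 + E) + 14478 = (13622 + 14878) + 14478 = 28500 + 14478 = 42978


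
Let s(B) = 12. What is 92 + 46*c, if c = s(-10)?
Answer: 644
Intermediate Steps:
c = 12
92 + 46*c = 92 + 46*12 = 92 + 552 = 644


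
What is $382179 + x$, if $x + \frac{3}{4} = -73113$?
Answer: $\frac{1236261}{4} \approx 3.0907 \cdot 10^{5}$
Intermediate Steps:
$x = - \frac{292455}{4}$ ($x = - \frac{3}{4} - 73113 = - \frac{292455}{4} \approx -73114.0$)
$382179 + x = 382179 - \frac{292455}{4} = \frac{1236261}{4}$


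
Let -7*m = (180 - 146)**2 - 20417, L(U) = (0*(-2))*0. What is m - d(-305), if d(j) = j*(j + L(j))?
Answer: -631914/7 ≈ -90273.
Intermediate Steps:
L(U) = 0 (L(U) = 0*0 = 0)
d(j) = j**2 (d(j) = j*(j + 0) = j*j = j**2)
m = 19261/7 (m = -((180 - 146)**2 - 20417)/7 = -(34**2 - 20417)/7 = -(1156 - 20417)/7 = -1/7*(-19261) = 19261/7 ≈ 2751.6)
m - d(-305) = 19261/7 - 1*(-305)**2 = 19261/7 - 1*93025 = 19261/7 - 93025 = -631914/7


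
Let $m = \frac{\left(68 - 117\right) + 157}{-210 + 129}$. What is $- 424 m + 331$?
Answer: $\frac{2689}{3} \approx 896.33$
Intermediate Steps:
$m = - \frac{4}{3}$ ($m = \frac{-49 + 157}{-81} = 108 \left(- \frac{1}{81}\right) = - \frac{4}{3} \approx -1.3333$)
$- 424 m + 331 = \left(-424\right) \left(- \frac{4}{3}\right) + 331 = \frac{1696}{3} + 331 = \frac{2689}{3}$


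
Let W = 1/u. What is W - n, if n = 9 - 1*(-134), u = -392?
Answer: -56057/392 ≈ -143.00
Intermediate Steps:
n = 143 (n = 9 + 134 = 143)
W = -1/392 (W = 1/(-392) = -1/392 ≈ -0.0025510)
W - n = -1/392 - 1*143 = -1/392 - 143 = -56057/392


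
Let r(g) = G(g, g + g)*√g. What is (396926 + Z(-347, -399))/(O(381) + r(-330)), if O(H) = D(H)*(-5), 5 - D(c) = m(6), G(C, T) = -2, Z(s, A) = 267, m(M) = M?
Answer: 397193/269 + 794386*I*√330/1345 ≈ 1476.6 + 10729.0*I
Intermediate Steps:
D(c) = -1 (D(c) = 5 - 1*6 = 5 - 6 = -1)
r(g) = -2*√g
O(H) = 5 (O(H) = -1*(-5) = 5)
(396926 + Z(-347, -399))/(O(381) + r(-330)) = (396926 + 267)/(5 - 2*I*√330) = 397193/(5 - 2*I*√330)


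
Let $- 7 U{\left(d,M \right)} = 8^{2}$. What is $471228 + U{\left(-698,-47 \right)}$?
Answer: $\frac{3298532}{7} \approx 4.7122 \cdot 10^{5}$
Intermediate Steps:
$U{\left(d,M \right)} = - \frac{64}{7}$ ($U{\left(d,M \right)} = - \frac{8^{2}}{7} = \left(- \frac{1}{7}\right) 64 = - \frac{64}{7}$)
$471228 + U{\left(-698,-47 \right)} = 471228 - \frac{64}{7} = \frac{3298532}{7}$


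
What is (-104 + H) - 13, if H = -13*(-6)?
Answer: -39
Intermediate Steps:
H = 78
(-104 + H) - 13 = (-104 + 78) - 13 = -26 - 13 = -39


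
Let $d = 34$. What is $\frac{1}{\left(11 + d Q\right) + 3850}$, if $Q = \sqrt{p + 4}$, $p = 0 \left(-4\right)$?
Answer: $\frac{1}{3929} \approx 0.00025452$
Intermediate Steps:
$p = 0$
$Q = 2$ ($Q = \sqrt{0 + 4} = \sqrt{4} = 2$)
$\frac{1}{\left(11 + d Q\right) + 3850} = \frac{1}{\left(11 + 34 \cdot 2\right) + 3850} = \frac{1}{\left(11 + 68\right) + 3850} = \frac{1}{79 + 3850} = \frac{1}{3929}$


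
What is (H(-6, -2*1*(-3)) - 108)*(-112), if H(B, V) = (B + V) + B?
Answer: 12768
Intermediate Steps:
H(B, V) = V + 2*B
(H(-6, -2*1*(-3)) - 108)*(-112) = ((-2*1*(-3) + 2*(-6)) - 108)*(-112) = ((-2*(-3) - 12) - 108)*(-112) = ((6 - 12) - 108)*(-112) = (-6 - 108)*(-112) = -114*(-112) = 12768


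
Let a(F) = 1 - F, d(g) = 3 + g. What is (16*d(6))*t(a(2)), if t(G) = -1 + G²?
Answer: 0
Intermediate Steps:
(16*d(6))*t(a(2)) = (16*(3 + 6))*(-1 + (1 - 1*2)²) = (16*9)*(-1 + (1 - 2)²) = 144*(-1 + (-1)²) = 144*(-1 + 1) = 144*0 = 0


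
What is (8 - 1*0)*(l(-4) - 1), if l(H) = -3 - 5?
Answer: -72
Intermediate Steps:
l(H) = -8
(8 - 1*0)*(l(-4) - 1) = (8 - 1*0)*(-8 - 1) = (8 + 0)*(-9) = 8*(-9) = -72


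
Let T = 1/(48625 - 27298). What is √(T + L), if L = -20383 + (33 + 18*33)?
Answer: I*√8985837371997/21327 ≈ 140.56*I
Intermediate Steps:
L = -19756 (L = -20383 + (33 + 594) = -20383 + 627 = -19756)
T = 1/21327 ≈ 4.6889e-5
√(T + L) = √(1/21327 - 19756) = √(-421336211/21327) = I*√8985837371997/21327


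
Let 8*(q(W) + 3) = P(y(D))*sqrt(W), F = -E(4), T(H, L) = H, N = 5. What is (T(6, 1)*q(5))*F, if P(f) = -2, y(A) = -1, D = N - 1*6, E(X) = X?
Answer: 72 + 6*sqrt(5) ≈ 85.416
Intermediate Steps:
D = -1 (D = 5 - 1*6 = 5 - 6 = -1)
F = -4 (F = -1*4 = -4)
q(W) = -3 - sqrt(W)/4 (q(W) = -3 + (-2*sqrt(W))/8 = -3 - sqrt(W)/4)
(T(6, 1)*q(5))*F = (6*(-3 - sqrt(5)/4))*(-4) = (-18 - 3*sqrt(5)/2)*(-4) = 72 + 6*sqrt(5)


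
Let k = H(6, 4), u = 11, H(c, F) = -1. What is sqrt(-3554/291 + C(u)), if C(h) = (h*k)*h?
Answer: I*sqrt(11280615)/291 ≈ 11.542*I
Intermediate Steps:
k = -1
C(h) = -h**2 (C(h) = (h*(-1))*h = (-h)*h = -h**2)
sqrt(-3554/291 + C(u)) = sqrt(-3554/291 - 1*11**2) = sqrt(-3554*1/291 - 1*121) = sqrt(-3554/291 - 121) = sqrt(-38765/291) = I*sqrt(11280615)/291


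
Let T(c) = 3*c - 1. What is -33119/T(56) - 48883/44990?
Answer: -1498187271/7513330 ≈ -199.40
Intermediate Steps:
T(c) = -1 + 3*c
-33119/T(56) - 48883/44990 = -33119/(-1 + 3*56) - 48883/44990 = -33119/(-1 + 168) - 48883*1/44990 = -33119/167 - 48883/44990 = -1498187271/7513330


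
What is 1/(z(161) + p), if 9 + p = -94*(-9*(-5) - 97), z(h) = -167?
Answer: 1/4712 ≈ 0.00021222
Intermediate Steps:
p = 4879 (p = -9 - 94*(-9*(-5) - 97) = -9 - 94*(45 - 97) = -9 - 94*(-52) = -9 + 4888 = 4879)
1/(z(161) + p) = 1/(-167 + 4879) = 1/4712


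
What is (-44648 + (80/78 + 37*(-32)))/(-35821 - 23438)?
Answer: 1787408/2311101 ≈ 0.77340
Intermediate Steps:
(-44648 + (80/78 + 37*(-32)))/(-35821 - 23438) = (-44648 + (80*(1/78) - 1184))/(-59259) = (-44648 + (40/39 - 1184))*(-1/59259) = (-44648 - 46136/39)*(-1/59259) = -1787408/39*(-1/59259) = 1787408/2311101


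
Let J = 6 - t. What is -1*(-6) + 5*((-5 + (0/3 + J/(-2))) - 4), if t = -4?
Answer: -64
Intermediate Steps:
J = 10 (J = 6 - 1*(-4) = 6 + 4 = 10)
-1*(-6) + 5*((-5 + (0/3 + J/(-2))) - 4) = -1*(-6) + 5*((-5 + (0/3 + 10/(-2))) - 4) = 6 + 5*((-5 + (0*(⅓) + 10*(-½))) - 4) = 6 + 5*((-5 + (0 - 5)) - 4) = 6 + 5*((-5 - 5) - 4) = 6 + 5*(-10 - 4) = 6 + 5*(-14) = 6 - 70 = -64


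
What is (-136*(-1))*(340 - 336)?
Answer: 544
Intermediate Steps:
(-136*(-1))*(340 - 336) = 136*4 = 544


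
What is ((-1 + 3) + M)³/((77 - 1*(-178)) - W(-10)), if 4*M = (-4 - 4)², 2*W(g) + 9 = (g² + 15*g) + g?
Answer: 3888/193 ≈ 20.145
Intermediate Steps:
W(g) = -9/2 + g²/2 + 8*g (W(g) = -9/2 + ((g² + 15*g) + g)/2 = -9/2 + (g² + 16*g)/2 = -9/2 + (g²/2 + 8*g) = -9/2 + g²/2 + 8*g)
M = 16 (M = (-4 - 4)²/4 = (¼)*(-8)² = (¼)*64 = 16)
((-1 + 3) + M)³/((77 - 1*(-178)) - W(-10)) = ((-1 + 3) + 16)³/((77 - 1*(-178)) - (-9/2 + (½)*(-10)² + 8*(-10))) = (2 + 16)³/((77 + 178) - (-9/2 + (½)*100 - 80)) = 18³/(255 - (-9/2 + 50 - 80)) = 5832/(255 - 1*(-69/2)) = 5832/(255 + 69/2) = 5832/(579/2) = 5832*(2/579) = 3888/193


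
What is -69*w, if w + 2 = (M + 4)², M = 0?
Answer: -966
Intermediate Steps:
w = 14 (w = -2 + (0 + 4)² = -2 + 4² = -2 + 16 = 14)
-69*w = -69*14 = -966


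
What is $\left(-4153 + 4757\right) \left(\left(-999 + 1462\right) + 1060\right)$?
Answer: $919892$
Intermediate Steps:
$\left(-4153 + 4757\right) \left(\left(-999 + 1462\right) + 1060\right) = 604 \left(463 + 1060\right) = 604 \cdot 1523 = 919892$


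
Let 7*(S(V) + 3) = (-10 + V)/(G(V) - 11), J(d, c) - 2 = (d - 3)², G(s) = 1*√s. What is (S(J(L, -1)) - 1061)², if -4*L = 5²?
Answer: 255788570222457/224400400 + 4961928771*√1401/28050050 ≈ 1.1465e+6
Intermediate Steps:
L = -25/4 (L = -¼*5² = -¼*25 = -25/4 ≈ -6.2500)
G(s) = √s
J(d, c) = 2 + (-3 + d)² (J(d, c) = 2 + (d - 3)² = 2 + (-3 + d)²)
S(V) = -3 + (-10 + V)/(7*(-11 + √V)) (S(V) = -3 + ((-10 + V)/(√V - 11))/7 = -3 + ((-10 + V)/(-11 + √V))/7 = -3 + (-10 + V)/(7*(-11 + √V)))
(S(J(L, -1)) - 1061)² = ((221 + (2 + (-3 - 25/4)²) - 21*√(2 + (-3 - 25/4)²))/(7*(-11 + √(2 + (-3 - 25/4)²))) - 1061)² = ((221 + (2 + (-37/4)²) - 21*√(2 + (-37/4)²))/(7*(-11 + √(2 + (-37/4)²))) - 1061)² = ((221 + (2 + 1369/16) - 21*√(2 + 1369/16))/(7*(-11 + √(2 + 1369/16))) - 1061)² = ((221 + 1401/16 - 21*√1401/4)/(7*(-11 + √(1401/16))) - 1061)² = ((221 + 1401/16 - 21*√1401/4)/(7*(-11 + √1401/4)) - 1061)² = ((4937/16 - 21*√1401/4)/(7*(-11 + √1401/4)) - 1061)² = (-1061 + (4937/16 - 21*√1401/4)/(7*(-11 + √1401/4)))²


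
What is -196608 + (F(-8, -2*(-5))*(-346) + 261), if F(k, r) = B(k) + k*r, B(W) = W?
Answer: -165899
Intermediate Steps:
F(k, r) = k + k*r
-196608 + (F(-8, -2*(-5))*(-346) + 261) = -196608 + (-8*(1 - 2*(-5))*(-346) + 261) = -196608 + (-8*(1 + 10)*(-346) + 261) = -196608 + (-8*11*(-346) + 261) = -196608 + (-88*(-346) + 261) = -196608 + (30448 + 261) = -196608 + 30709 = -165899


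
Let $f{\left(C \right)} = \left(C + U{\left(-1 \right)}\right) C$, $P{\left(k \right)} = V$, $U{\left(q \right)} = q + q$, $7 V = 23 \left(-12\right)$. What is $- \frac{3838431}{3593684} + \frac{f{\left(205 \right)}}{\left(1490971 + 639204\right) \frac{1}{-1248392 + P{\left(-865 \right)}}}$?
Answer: $- \frac{7468501777144121}{306207032588} \approx -24390.0$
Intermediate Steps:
$V = - \frac{276}{7}$ ($V = \frac{23 \left(-12\right)}{7} = \frac{1}{7} \left(-276\right) = - \frac{276}{7} \approx -39.429$)
$U{\left(q \right)} = 2 q$
$P{\left(k \right)} = - \frac{276}{7}$
$f{\left(C \right)} = C \left(-2 + C\right)$ ($f{\left(C \right)} = \left(C + 2 \left(-1\right)\right) C = \left(C - 2\right) C = \left(-2 + C\right) C = C \left(-2 + C\right)$)
$- \frac{3838431}{3593684} + \frac{f{\left(205 \right)}}{\left(1490971 + 639204\right) \frac{1}{-1248392 + P{\left(-865 \right)}}} = - \frac{3838431}{3593684} + \frac{205 \left(-2 + 205\right)}{\left(1490971 + 639204\right) \frac{1}{-1248392 - \frac{276}{7}}} = \left(-3838431\right) \frac{1}{3593684} + \frac{205 \cdot 203}{2130175 \frac{1}{- \frac{8739020}{7}}} = - \frac{3838431}{3593684} + \frac{41615}{2130175 \left(- \frac{7}{8739020}\right)} = - \frac{3838431}{3593684} + \frac{41615}{- \frac{2982245}{1747804}} = - \frac{3838431}{3593684} + 41615 \left(- \frac{1747804}{2982245}\right) = - \frac{3838431}{3593684} - \frac{2078138956}{85207} = - \frac{7468501777144121}{306207032588}$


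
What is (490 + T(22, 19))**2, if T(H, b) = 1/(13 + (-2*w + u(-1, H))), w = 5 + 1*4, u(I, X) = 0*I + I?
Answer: 8637721/36 ≈ 2.3994e+5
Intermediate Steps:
u(I, X) = I (u(I, X) = 0 + I = I)
w = 9 (w = 5 + 4 = 9)
T(H, b) = -1/6 (T(H, b) = 1/(13 + (-2*9 - 1)) = 1/(13 + (-18 - 1)) = 1/(13 - 19) = 1/(-6) = -1/6)
(490 + T(22, 19))**2 = (490 - 1/6)**2 = (2939/6)**2 = 8637721/36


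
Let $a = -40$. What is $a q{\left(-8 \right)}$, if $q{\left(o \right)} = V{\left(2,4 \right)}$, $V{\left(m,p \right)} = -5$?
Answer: $200$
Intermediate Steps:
$q{\left(o \right)} = -5$
$a q{\left(-8 \right)} = \left(-40\right) \left(-5\right) = 200$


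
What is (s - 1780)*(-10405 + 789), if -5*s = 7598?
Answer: 158644768/5 ≈ 3.1729e+7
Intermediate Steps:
s = -7598/5 (s = -⅕*7598 = -7598/5 ≈ -1519.6)
(s - 1780)*(-10405 + 789) = (-7598/5 - 1780)*(-10405 + 789) = -16498/5*(-9616) = 158644768/5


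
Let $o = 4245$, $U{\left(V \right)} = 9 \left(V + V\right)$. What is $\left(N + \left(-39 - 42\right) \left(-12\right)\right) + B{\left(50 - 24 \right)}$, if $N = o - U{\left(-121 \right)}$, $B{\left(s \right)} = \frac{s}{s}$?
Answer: $7396$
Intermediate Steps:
$B{\left(s \right)} = 1$
$U{\left(V \right)} = 18 V$ ($U{\left(V \right)} = 9 \cdot 2 V = 18 V$)
$N = 6423$ ($N = 4245 - 18 \left(-121\right) = 4245 - -2178 = 4245 + 2178 = 6423$)
$\left(N + \left(-39 - 42\right) \left(-12\right)\right) + B{\left(50 - 24 \right)} = \left(6423 + \left(-39 - 42\right) \left(-12\right)\right) + 1 = \left(6423 - -972\right) + 1 = \left(6423 + 972\right) + 1 = 7395 + 1 = 7396$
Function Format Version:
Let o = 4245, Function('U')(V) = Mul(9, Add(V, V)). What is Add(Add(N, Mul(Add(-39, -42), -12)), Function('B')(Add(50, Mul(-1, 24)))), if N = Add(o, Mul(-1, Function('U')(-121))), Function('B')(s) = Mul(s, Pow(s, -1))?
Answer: 7396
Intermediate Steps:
Function('B')(s) = 1
Function('U')(V) = Mul(18, V) (Function('U')(V) = Mul(9, Mul(2, V)) = Mul(18, V))
N = 6423 (N = Add(4245, Mul(-1, Mul(18, -121))) = Add(4245, Mul(-1, -2178)) = Add(4245, 2178) = 6423)
Add(Add(N, Mul(Add(-39, -42), -12)), Function('B')(Add(50, Mul(-1, 24)))) = Add(Add(6423, Mul(Add(-39, -42), -12)), 1) = Add(Add(6423, Mul(-81, -12)), 1) = Add(Add(6423, 972), 1) = Add(7395, 1) = 7396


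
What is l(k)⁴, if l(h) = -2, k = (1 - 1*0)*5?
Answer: 16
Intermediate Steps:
k = 5 (k = (1 + 0)*5 = 1*5 = 5)
l(k)⁴ = (-2)⁴ = 16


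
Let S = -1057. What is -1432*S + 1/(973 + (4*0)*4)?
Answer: 1472756153/973 ≈ 1.5136e+6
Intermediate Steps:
-1432*S + 1/(973 + (4*0)*4) = -1432*(-1057) + 1/(973 + (4*0)*4) = 1513624 + 1/(973 + 0*4) = 1513624 + 1/(973 + 0) = 1513624 + 1/973 = 1472756153/973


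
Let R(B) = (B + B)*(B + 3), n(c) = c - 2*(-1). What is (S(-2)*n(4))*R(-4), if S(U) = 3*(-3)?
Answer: -432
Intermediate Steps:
n(c) = 2 + c (n(c) = c + 2 = 2 + c)
R(B) = 2*B*(3 + B) (R(B) = (2*B)*(3 + B) = 2*B*(3 + B))
S(U) = -9
(S(-2)*n(4))*R(-4) = (-9*(2 + 4))*(2*(-4)*(3 - 4)) = (-9*6)*(2*(-4)*(-1)) = -54*8 = -432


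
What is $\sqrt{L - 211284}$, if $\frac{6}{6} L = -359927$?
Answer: $i \sqrt{571211} \approx 755.79 i$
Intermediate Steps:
$L = -359927$
$\sqrt{L - 211284} = \sqrt{-359927 - 211284} = \sqrt{-571211} = i \sqrt{571211}$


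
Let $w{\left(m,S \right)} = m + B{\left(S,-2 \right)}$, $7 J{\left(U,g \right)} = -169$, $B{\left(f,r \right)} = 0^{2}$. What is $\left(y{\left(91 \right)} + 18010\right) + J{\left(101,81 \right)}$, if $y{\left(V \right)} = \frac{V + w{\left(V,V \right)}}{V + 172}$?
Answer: $\frac{33113237}{1841} \approx 17987.0$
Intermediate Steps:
$B{\left(f,r \right)} = 0$
$J{\left(U,g \right)} = - \frac{169}{7}$ ($J{\left(U,g \right)} = \frac{1}{7} \left(-169\right) = - \frac{169}{7}$)
$w{\left(m,S \right)} = m$ ($w{\left(m,S \right)} = m + 0 = m$)
$y{\left(V \right)} = \frac{2 V}{172 + V}$ ($y{\left(V \right)} = \frac{V + V}{V + 172} = \frac{2 V}{172 + V}$)
$\left(y{\left(91 \right)} + 18010\right) + J{\left(101,81 \right)} = \left(2 \cdot 91 \frac{1}{172 + 91} + 18010\right) - \frac{169}{7} = \left(2 \cdot 91 \cdot \frac{1}{263} + 18010\right) - \frac{169}{7} = \left(\frac{182}{263} + 18010\right) - \frac{169}{7} = \frac{4736812}{263} - \frac{169}{7} = \frac{33113237}{1841}$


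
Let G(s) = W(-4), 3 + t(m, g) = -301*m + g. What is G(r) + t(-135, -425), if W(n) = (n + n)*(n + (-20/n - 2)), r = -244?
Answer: 40215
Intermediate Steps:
t(m, g) = -3 + g - 301*m (t(m, g) = -3 + (-301*m + g) = -3 + (g - 301*m) = -3 + g - 301*m)
W(n) = 2*n*(-2 + n - 20/n) (W(n) = (2*n)*(n + (-20/n - 2)) = (2*n)*(n + (-2 - 20/n)) = (2*n)*(-2 + n - 20/n) = 2*n*(-2 + n - 20/n))
G(s) = 8 (G(s) = -40 - 4*(-4) + 2*(-4)**2 = -40 + 16 + 2*16 = -40 + 16 + 32 = 8)
G(r) + t(-135, -425) = 8 + (-3 - 425 - 301*(-135)) = 8 + (-3 - 425 + 40635) = 8 + 40207 = 40215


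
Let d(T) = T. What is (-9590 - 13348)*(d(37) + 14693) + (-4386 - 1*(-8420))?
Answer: -337872706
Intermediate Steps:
(-9590 - 13348)*(d(37) + 14693) + (-4386 - 1*(-8420)) = (-9590 - 13348)*(37 + 14693) + (-4386 - 1*(-8420)) = -22938*14730 + (-4386 + 8420) = -337876740 + 4034 = -337872706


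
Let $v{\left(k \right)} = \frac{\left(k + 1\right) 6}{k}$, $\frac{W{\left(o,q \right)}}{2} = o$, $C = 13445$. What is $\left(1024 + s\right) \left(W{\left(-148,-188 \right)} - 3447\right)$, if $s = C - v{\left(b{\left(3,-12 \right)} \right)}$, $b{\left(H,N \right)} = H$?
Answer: $-54127523$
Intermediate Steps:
$W{\left(o,q \right)} = 2 o$
$v{\left(k \right)} = \frac{6 + 6 k}{k}$ ($v{\left(k \right)} = \frac{\left(1 + k\right) 6}{k} = \frac{6 + 6 k}{k}$)
$s = 13437$ ($s = 13445 - \left(6 + \frac{6}{3}\right) = 13445 - \left(6 + 6 \cdot \frac{1}{3}\right) = 13445 - \left(6 + 2\right) = 13445 - 8 = 13437$)
$\left(1024 + s\right) \left(W{\left(-148,-188 \right)} - 3447\right) = \left(1024 + 13437\right) \left(2 \left(-148\right) - 3447\right) = 14461 \left(-296 - 3447\right) = 14461 \left(-3743\right) = -54127523$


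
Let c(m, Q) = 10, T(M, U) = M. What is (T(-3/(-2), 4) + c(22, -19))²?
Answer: 529/4 ≈ 132.25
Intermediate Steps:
(T(-3/(-2), 4) + c(22, -19))² = (-3/(-2) + 10)² = (-3*(-½) + 10)² = (3/2 + 10)² = (23/2)² = 529/4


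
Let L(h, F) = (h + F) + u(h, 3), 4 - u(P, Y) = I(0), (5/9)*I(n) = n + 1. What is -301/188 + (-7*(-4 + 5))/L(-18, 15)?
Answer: 336/47 ≈ 7.1489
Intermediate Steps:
I(n) = 9/5 + 9*n/5 (I(n) = 9*(n + 1)/5 = 9*(1 + n)/5 = 9/5 + 9*n/5)
u(P, Y) = 11/5 (u(P, Y) = 4 - (9/5 + (9/5)*0) = 4 - (9/5 + 0) = 4 - 1*9/5 = 4 - 9/5 = 11/5)
L(h, F) = 11/5 + F + h (L(h, F) = (h + F) + 11/5 = (F + h) + 11/5 = 11/5 + F + h)
-301/188 + (-7*(-4 + 5))/L(-18, 15) = -301/188 + (-7*(-4 + 5))/(11/5 + 15 - 18) = -301*1/188 + (-7*1)/(-⅘) = -301/188 - 7*(-5/4) = -301/188 + 35/4 = 336/47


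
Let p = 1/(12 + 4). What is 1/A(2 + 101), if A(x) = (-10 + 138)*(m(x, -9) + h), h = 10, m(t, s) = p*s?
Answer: 1/1208 ≈ 0.00082781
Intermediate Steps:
p = 1/16 ≈ 0.062500
m(t, s) = s/16
A(x) = 1208 (A(x) = (-10 + 138)*((1/16)*(-9) + 10) = 128*(-9/16 + 10) = 128*(151/16) = 1208)
1/A(2 + 101) = 1/1208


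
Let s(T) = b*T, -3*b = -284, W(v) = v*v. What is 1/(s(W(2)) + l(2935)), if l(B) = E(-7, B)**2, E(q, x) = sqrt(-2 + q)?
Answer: 3/1109 ≈ 0.0027051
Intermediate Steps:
W(v) = v**2
b = 284/3 (b = -1/3*(-284) = 284/3 ≈ 94.667)
l(B) = -9 (l(B) = (sqrt(-2 - 7))**2 = (sqrt(-9))**2 = (3*I)**2 = -9)
s(T) = 284*T/3
1/(s(W(2)) + l(2935)) = 1/((284/3)*2**2 - 9) = 1/((284/3)*4 - 9) = 1/(1136/3 - 9) = 1/(1109/3) = 3/1109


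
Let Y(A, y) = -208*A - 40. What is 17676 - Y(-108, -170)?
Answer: -4748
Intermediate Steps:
Y(A, y) = -40 - 208*A
17676 - Y(-108, -170) = 17676 - (-40 - 208*(-108)) = 17676 - (-40 + 22464) = 17676 - 1*22424 = 17676 - 22424 = -4748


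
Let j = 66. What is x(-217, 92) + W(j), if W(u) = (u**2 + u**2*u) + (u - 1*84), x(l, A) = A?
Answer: 291926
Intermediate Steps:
W(u) = -84 + u + u**2 + u**3 (W(u) = (u**2 + u**3) + (u - 84) = (u**2 + u**3) + (-84 + u) = -84 + u + u**2 + u**3)
x(-217, 92) + W(j) = 92 + (-84 + 66 + 66**2 + 66**3) = 92 + (-84 + 66 + 4356 + 287496) = 92 + 291834 = 291926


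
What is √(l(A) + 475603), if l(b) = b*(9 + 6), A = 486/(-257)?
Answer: √31411229017/257 ≈ 689.62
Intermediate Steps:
A = -486/257 (A = 486*(-1/257) = -486/257 ≈ -1.8911)
l(b) = 15*b (l(b) = b*15 = 15*b)
√(l(A) + 475603) = √(15*(-486/257) + 475603) = √(-7290/257 + 475603) = √(122222681/257) = √31411229017/257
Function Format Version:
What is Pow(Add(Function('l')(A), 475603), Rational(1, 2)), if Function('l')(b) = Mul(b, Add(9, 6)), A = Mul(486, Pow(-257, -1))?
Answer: Mul(Rational(1, 257), Pow(31411229017, Rational(1, 2))) ≈ 689.62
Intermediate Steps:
A = Rational(-486, 257) (A = Mul(486, Rational(-1, 257)) = Rational(-486, 257) ≈ -1.8911)
Function('l')(b) = Mul(15, b) (Function('l')(b) = Mul(b, 15) = Mul(15, b))
Pow(Add(Function('l')(A), 475603), Rational(1, 2)) = Pow(Add(Mul(15, Rational(-486, 257)), 475603), Rational(1, 2)) = Pow(Add(Rational(-7290, 257), 475603), Rational(1, 2)) = Pow(Rational(122222681, 257), Rational(1, 2)) = Mul(Rational(1, 257), Pow(31411229017, Rational(1, 2)))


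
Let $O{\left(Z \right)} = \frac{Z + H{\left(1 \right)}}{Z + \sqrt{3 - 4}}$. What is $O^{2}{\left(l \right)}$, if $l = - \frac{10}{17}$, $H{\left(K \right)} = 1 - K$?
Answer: $- \frac{18900}{151321} + \frac{34000 i}{151321} \approx -0.1249 + 0.22469 i$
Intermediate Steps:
$l = - \frac{10}{17}$ ($l = \left(-10\right) \frac{1}{17} = - \frac{10}{17} \approx -0.58823$)
$O{\left(Z \right)} = \frac{Z}{i + Z}$ ($O{\left(Z \right)} = \frac{Z + \left(1 - 1\right)}{Z + \sqrt{3 - 4}} = \frac{Z + \left(1 - 1\right)}{Z + \sqrt{-1}} = \frac{Z + 0}{Z + i} = \frac{Z}{i + Z}$)
$O^{2}{\left(l \right)} = \left(- \frac{10}{17 \left(i - \frac{10}{17}\right)}\right)^{2} = \left(- \frac{10}{17 \left(- \frac{10}{17} + i\right)}\right)^{2} = \left(- \frac{10 \frac{289 \left(- \frac{10}{17} - i\right)}{389}}{17}\right)^{2} = \left(- \frac{170 \left(- \frac{10}{17} - i\right)}{389}\right)^{2} = \frac{28900 \left(- \frac{10}{17} - i\right)^{2}}{151321}$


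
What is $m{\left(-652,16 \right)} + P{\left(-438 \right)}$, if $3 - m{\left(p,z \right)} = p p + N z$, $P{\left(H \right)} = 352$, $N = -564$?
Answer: $-415725$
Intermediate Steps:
$m{\left(p,z \right)} = 3 - p^{2} + 564 z$ ($m{\left(p,z \right)} = 3 - \left(p p - 564 z\right) = 3 - \left(p^{2} - 564 z\right) = 3 - p^{2} + 564 z$)
$m{\left(-652,16 \right)} + P{\left(-438 \right)} = \left(3 - \left(-652\right)^{2} + 564 \cdot 16\right) + 352 = \left(3 - 425104 + 9024\right) + 352 = -416077 + 352 = -415725$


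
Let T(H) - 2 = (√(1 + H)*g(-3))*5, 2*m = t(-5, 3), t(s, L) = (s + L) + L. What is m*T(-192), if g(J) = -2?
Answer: 1 - 5*I*√191 ≈ 1.0 - 69.101*I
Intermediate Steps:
t(s, L) = s + 2*L (t(s, L) = (L + s) + L = s + 2*L)
m = ½ (m = (-5 + 2*3)/2 = (-5 + 6)/2 = (½)*1 = ½ ≈ 0.50000)
T(H) = 2 - 10*√(1 + H) (T(H) = 2 + (√(1 + H)*(-2))*5 = 2 - 2*√(1 + H)*5 = 2 - 10*√(1 + H))
m*T(-192) = (2 - 10*√(1 - 192))/2 = (2 - 10*I*√191)/2 = 1 - 5*I*√191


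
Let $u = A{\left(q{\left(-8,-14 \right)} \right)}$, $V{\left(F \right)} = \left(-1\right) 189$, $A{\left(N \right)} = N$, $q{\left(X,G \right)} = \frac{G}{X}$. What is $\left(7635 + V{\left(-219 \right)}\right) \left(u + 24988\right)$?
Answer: $\frac{372147357}{2} \approx 1.8607 \cdot 10^{8}$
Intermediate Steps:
$V{\left(F \right)} = -189$
$u = \frac{7}{4}$ ($u = - \frac{14}{-8} = \left(-14\right) \left(- \frac{1}{8}\right) = \frac{7}{4} \approx 1.75$)
$\left(7635 + V{\left(-219 \right)}\right) \left(u + 24988\right) = \left(7635 - 189\right) \left(\frac{7}{4} + 24988\right) = 7446 \cdot \frac{99959}{4} = \frac{372147357}{2}$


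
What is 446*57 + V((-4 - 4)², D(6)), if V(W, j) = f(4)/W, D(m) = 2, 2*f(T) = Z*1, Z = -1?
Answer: 3254015/128 ≈ 25422.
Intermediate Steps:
f(T) = -½ (f(T) = (-1*1)/2 = (½)*(-1) = -½)
V(W, j) = -1/(2*W)
446*57 + V((-4 - 4)², D(6)) = 446*57 - 1/(2*(-4 - 4)²) = 25422 - 1/(2*((-8)²)) = 25422 - ½/64 = 25422 - ½*1/64 = 25422 - 1/128 = 3254015/128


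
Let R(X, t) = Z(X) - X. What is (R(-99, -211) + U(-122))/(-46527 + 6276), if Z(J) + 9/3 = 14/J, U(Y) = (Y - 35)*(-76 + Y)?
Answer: -3087004/3984849 ≈ -0.77468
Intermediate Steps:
U(Y) = (-76 + Y)*(-35 + Y) (U(Y) = (-35 + Y)*(-76 + Y) = (-76 + Y)*(-35 + Y))
Z(J) = -3 + 14/J
R(X, t) = -3 - X + 14/X (R(X, t) = (-3 + 14/X) - X = -3 - X + 14/X)
(R(-99, -211) + U(-122))/(-46527 + 6276) = ((-3 - 1*(-99) + 14/(-99)) + (2660 + (-122)² - 111*(-122)))/(-46527 + 6276) = ((-3 + 99 + 14*(-1/99)) + (2660 + 14884 + 13542))/(-40251) = ((-3 + 99 - 14/99) + 31086)*(-1/40251) = (9490/99 + 31086)*(-1/40251) = (3087004/99)*(-1/40251) = -3087004/3984849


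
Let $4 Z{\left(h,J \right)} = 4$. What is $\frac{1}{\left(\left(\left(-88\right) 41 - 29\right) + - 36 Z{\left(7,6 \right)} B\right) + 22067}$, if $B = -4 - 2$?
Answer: $\frac{1}{18646} \approx 5.3631 \cdot 10^{-5}$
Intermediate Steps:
$Z{\left(h,J \right)} = 1$ ($Z{\left(h,J \right)} = \frac{1}{4} \cdot 4 = 1$)
$B = -6$ ($B = -4 - 2 = -6$)
$\frac{1}{\left(\left(\left(-88\right) 41 - 29\right) + - 36 Z{\left(7,6 \right)} B\right) + 22067} = \frac{1}{\left(\left(\left(-88\right) 41 - 29\right) + \left(-36\right) 1 \left(-6\right)\right) + 22067} = \frac{1}{\left(\left(-3608 - 29\right) - -216\right) + 22067} = \frac{1}{\left(-3637 + 216\right) + 22067} = \frac{1}{-3421 + 22067} = \frac{1}{18646}$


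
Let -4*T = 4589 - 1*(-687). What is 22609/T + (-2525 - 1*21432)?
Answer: -31621892/1319 ≈ -23974.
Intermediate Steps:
T = -1319 (T = -(4589 - 1*(-687))/4 = -(4589 + 687)/4 = -¼*5276 = -1319)
22609/T + (-2525 - 1*21432) = 22609/(-1319) + (-2525 - 1*21432) = 22609*(-1/1319) + (-2525 - 21432) = -22609/1319 - 23957 = -31621892/1319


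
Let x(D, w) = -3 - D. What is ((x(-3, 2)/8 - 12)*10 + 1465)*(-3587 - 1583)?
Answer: -6953650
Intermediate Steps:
((x(-3, 2)/8 - 12)*10 + 1465)*(-3587 - 1583) = (((-3 - 1*(-3))/8 - 12)*10 + 1465)*(-3587 - 1583) = (((-3 + 3)*(⅛) - 12)*10 + 1465)*(-5170) = ((0*(⅛) - 12)*10 + 1465)*(-5170) = ((0 - 12)*10 + 1465)*(-5170) = (-12*10 + 1465)*(-5170) = (-120 + 1465)*(-5170) = 1345*(-5170) = -6953650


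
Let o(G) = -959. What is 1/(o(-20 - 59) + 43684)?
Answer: 1/42725 ≈ 2.3406e-5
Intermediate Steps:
1/(o(-20 - 59) + 43684) = 1/(-959 + 43684) = 1/42725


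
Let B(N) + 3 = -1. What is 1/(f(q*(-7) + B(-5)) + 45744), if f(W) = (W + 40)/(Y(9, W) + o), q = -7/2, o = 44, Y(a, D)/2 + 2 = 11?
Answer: 124/5672377 ≈ 2.1860e-5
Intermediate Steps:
Y(a, D) = 18 (Y(a, D) = -4 + 2*11 = -4 + 22 = 18)
q = -7/2 (q = -7*1/2 = -7/2 ≈ -3.5000)
B(N) = -4 (B(N) = -3 - 1 = -4)
f(W) = 20/31 + W/62 (f(W) = (W + 40)/(18 + 44) = (40 + W)/62 = (40 + W)*(1/62) = 20/31 + W/62)
1/(f(q*(-7) + B(-5)) + 45744) = 1/((20/31 + (-7/2*(-7) - 4)/62) + 45744) = 1/((20/31 + (49/2 - 4)/62) + 45744) = 1/((20/31 + (1/62)*(41/2)) + 45744) = 1/((20/31 + 41/124) + 45744) = 1/(121/124 + 45744) = 1/(5672377/124) = 124/5672377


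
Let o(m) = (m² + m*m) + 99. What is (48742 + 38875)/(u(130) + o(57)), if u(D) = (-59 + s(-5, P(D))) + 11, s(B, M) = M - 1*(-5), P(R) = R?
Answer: 87617/6684 ≈ 13.108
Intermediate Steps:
s(B, M) = 5 + M (s(B, M) = M + 5 = 5 + M)
o(m) = 99 + 2*m² (o(m) = (m² + m²) + 99 = 2*m² + 99 = 99 + 2*m²)
u(D) = -43 + D (u(D) = (-59 + (5 + D)) + 11 = (-54 + D) + 11 = -43 + D)
(48742 + 38875)/(u(130) + o(57)) = (48742 + 38875)/((-43 + 130) + (99 + 2*57²)) = 87617/(87 + (99 + 2*3249)) = 87617/(87 + (99 + 6498)) = 87617/(87 + 6597) = 87617/6684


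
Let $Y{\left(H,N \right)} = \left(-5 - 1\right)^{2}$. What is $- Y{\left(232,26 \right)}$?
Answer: $-36$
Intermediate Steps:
$Y{\left(H,N \right)} = 36$ ($Y{\left(H,N \right)} = \left(-6\right)^{2} = 36$)
$- Y{\left(232,26 \right)} = \left(-1\right) 36 = -36$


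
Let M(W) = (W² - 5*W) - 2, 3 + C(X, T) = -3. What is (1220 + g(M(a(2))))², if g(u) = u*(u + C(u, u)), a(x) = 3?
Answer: 1774224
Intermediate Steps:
C(X, T) = -6 (C(X, T) = -3 - 3 = -6)
M(W) = -2 + W² - 5*W
g(u) = u*(-6 + u) (g(u) = u*(u - 6) = u*(-6 + u))
(1220 + g(M(a(2))))² = (1220 + (-2 + 3² - 5*3)*(-6 + (-2 + 3² - 5*3)))² = (1220 + (-2 + 9 - 15)*(-6 + (-2 + 9 - 15)))² = (1220 - 8*(-6 - 8))² = (1220 - 8*(-14))² = (1220 + 112)² = 1332² = 1774224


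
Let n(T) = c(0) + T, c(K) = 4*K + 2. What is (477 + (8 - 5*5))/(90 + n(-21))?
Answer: 460/71 ≈ 6.4789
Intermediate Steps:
c(K) = 2 + 4*K
n(T) = 2 + T (n(T) = (2 + 4*0) + T = (2 + 0) + T = 2 + T)
(477 + (8 - 5*5))/(90 + n(-21)) = (477 + (8 - 5*5))/(90 + (2 - 21)) = (477 + (8 - 25))/(90 - 19) = (477 - 17)/71 = 460*(1/71) = 460/71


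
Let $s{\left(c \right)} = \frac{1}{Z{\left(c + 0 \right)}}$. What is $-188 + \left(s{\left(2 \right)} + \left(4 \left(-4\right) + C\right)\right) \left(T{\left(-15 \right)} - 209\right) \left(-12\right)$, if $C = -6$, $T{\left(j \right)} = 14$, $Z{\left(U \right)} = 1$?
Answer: $-49328$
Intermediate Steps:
$s{\left(c \right)} = 1$ ($s{\left(c \right)} = 1^{-1} = 1$)
$-188 + \left(s{\left(2 \right)} + \left(4 \left(-4\right) + C\right)\right) \left(T{\left(-15 \right)} - 209\right) \left(-12\right) = -188 + \left(1 + \left(4 \left(-4\right) - 6\right)\right) \left(14 - 209\right) \left(-12\right) = -188 + \left(1 - 22\right) \left(-195\right) \left(-12\right) = -188 + \left(-21\right) \left(-195\right) \left(-12\right) = -188 + 4095 \left(-12\right) = -188 - 49140 = -49328$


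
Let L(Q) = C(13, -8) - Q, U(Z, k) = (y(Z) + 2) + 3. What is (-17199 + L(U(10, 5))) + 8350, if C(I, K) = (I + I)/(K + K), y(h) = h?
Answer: -70925/8 ≈ -8865.6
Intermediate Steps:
C(I, K) = I/K (C(I, K) = (2*I)/((2*K)) = (2*I)*(1/(2*K)) = I/K)
U(Z, k) = 5 + Z (U(Z, k) = (Z + 2) + 3 = (2 + Z) + 3 = 5 + Z)
L(Q) = -13/8 - Q (L(Q) = 13/(-8) - Q = 13*(-⅛) - Q = -13/8 - Q)
(-17199 + L(U(10, 5))) + 8350 = (-17199 + (-13/8 - (5 + 10))) + 8350 = (-17199 + (-13/8 - 1*15)) + 8350 = (-17199 + (-13/8 - 15)) + 8350 = (-17199 - 133/8) + 8350 = -137725/8 + 8350 = -70925/8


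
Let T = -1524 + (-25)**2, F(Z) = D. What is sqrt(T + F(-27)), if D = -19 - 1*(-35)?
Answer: I*sqrt(883) ≈ 29.715*I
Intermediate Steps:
D = 16 (D = -19 + 35 = 16)
F(Z) = 16
T = -899 (T = -1524 + 625 = -899)
sqrt(T + F(-27)) = sqrt(-899 + 16) = sqrt(-883) = I*sqrt(883)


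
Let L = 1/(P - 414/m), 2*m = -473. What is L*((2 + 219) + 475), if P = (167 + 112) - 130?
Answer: 329208/71305 ≈ 4.6169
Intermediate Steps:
m = -473/2 (m = (1/2)*(-473) = -473/2 ≈ -236.50)
P = 149 (P = 279 - 130 = 149)
L = 473/71305 (L = 1/(149 - 414/(-473/2)) = 1/(149 - 414*(-2/473)) = 1/(149 + 828/473) = 1/(71305/473) = 473/71305 ≈ 0.0066335)
L*((2 + 219) + 475) = 473*((2 + 219) + 475)/71305 = 473*(221 + 475)/71305 = (473/71305)*696 = 329208/71305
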